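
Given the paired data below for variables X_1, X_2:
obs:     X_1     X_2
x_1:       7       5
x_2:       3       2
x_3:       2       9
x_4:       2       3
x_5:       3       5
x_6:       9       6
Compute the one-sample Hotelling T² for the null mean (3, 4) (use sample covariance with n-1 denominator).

Step 1 — sample mean vector:
  mean(X_1) = (7 + 3 + 2 + 2 + 3 + 9) / 6 = 26/6 = 4.3333
  mean(X_2) = (5 + 2 + 9 + 3 + 5 + 6) / 6 = 30/6 = 5
  x̄ = (4.3333, 5),  deviation x̄ - mu_0 = (4.3333, 5) - (3, 4) = (1.3333, 1).

Step 2 — sample covariance matrix, S[i,j] = (1/(n-1)) · Σ_k (x_{k,i} - mean_i) · (x_{k,j} - mean_j), divisor n-1 = 5:
  S[X_1,X_1] = ((2.6667)·(2.6667) + (-1.3333)·(-1.3333) + (-2.3333)·(-2.3333) + (-2.3333)·(-2.3333) + (-1.3333)·(-1.3333) + (4.6667)·(4.6667)) / 5 = 43.3333/5 = 8.6667
  S[X_1,X_2] = ((2.6667)·(0) + (-1.3333)·(-3) + (-2.3333)·(4) + (-2.3333)·(-2) + (-1.3333)·(0) + (4.6667)·(1)) / 5 = 4/5 = 0.8
  S[X_2,X_2] = ((0)·(0) + (-3)·(-3) + (4)·(4) + (-2)·(-2) + (0)·(0) + (1)·(1)) / 5 = 30/5 = 6
  S = [[8.6667, 0.8],
 [0.8, 6]].

Step 3 — invert S. det(S) = 8.6667·6 - (0.8)² = 51.36.
  S^{-1} = (1/det) · [[d, -b], [-b, a]] = [[0.1168, -0.0156],
 [-0.0156, 0.1687]].

Step 4 — quadratic form (x̄ - mu_0)^T · S^{-1} · (x̄ - mu_0):
  S^{-1} · (x̄ - mu_0) = (0.1402, 0.148),
  (x̄ - mu_0)^T · [...] = (1.3333)·(0.1402) + (1)·(0.148) = 0.3349.

Step 5 — scale by n: T² = 6 · 0.3349 = 2.0093.

T² ≈ 2.0093


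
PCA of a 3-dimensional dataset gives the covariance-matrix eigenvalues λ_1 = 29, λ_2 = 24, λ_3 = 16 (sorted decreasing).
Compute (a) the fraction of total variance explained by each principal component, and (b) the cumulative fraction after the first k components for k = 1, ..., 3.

Step 1 — total variance = trace(Sigma) = Σ λ_i = 29 + 24 + 16 = 69.

Step 2 — fraction explained by component i = λ_i / Σ λ:
  PC1: 29/69 = 0.4203
  PC2: 24/69 = 0.3478
  PC3: 16/69 = 0.2319

Step 3 — cumulative fraction after k components = (λ_1 + ... + λ_k) / Σ λ:
  k = 1: 29/69 = 0.4203
  k = 2: (29 + 24)/69 = 53/69 = 0.7681
  k = 3: (29 + 24 + 16)/69 = 69/69 = 1

Summary (fraction, with percent):

explained: PC1 0.4203 (42.03%), PC2 0.3478 (34.78%), PC3 0.2319 (23.19%);  cumulative: 0.4203, 0.7681, 1


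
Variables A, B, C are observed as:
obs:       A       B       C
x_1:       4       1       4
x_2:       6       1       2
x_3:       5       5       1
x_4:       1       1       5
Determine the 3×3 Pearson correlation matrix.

Step 1 — column means:
  mean(A) = (4 + 6 + 5 + 1) / 4 = 16/4 = 4
  mean(B) = (1 + 1 + 5 + 1) / 4 = 8/4 = 2
  mean(C) = (4 + 2 + 1 + 5) / 4 = 12/4 = 3

Step 2 — sample variances and covariances s[i,j] = (1/(n-1)) · Σ_k (x_{k,i} - mean_i) · (x_{k,j} - mean_j), with n-1 = 3:
  s[A,A] = ((0)·(0) + (2)·(2) + (1)·(1) + (-3)·(-3)) / 3 = 14/3 = 4.6667
  s[A,B] = ((0)·(-1) + (2)·(-1) + (1)·(3) + (-3)·(-1)) / 3 = 4/3 = 1.3333
  s[A,C] = ((0)·(1) + (2)·(-1) + (1)·(-2) + (-3)·(2)) / 3 = -10/3 = -3.3333
  s[B,B] = ((-1)·(-1) + (-1)·(-1) + (3)·(3) + (-1)·(-1)) / 3 = 12/3 = 4
  s[B,C] = ((-1)·(1) + (-1)·(-1) + (3)·(-2) + (-1)·(2)) / 3 = -8/3 = -2.6667
  s[C,C] = ((1)·(1) + (-1)·(-1) + (-2)·(-2) + (2)·(2)) / 3 = 10/3 = 3.3333
  Sample standard deviations s_i = √(s[i,i]):
  s(A) = √(4.6667) = 2.1602
  s(B) = √(4) = 2
  s(C) = √(3.3333) = 1.8257

Step 3 — r_{ij} = s_{ij} / (s_i · s_j):
  r[A,A] = 1 (diagonal).
  r[A,B] = 1.3333 / (2.1602 · 2) = 1.3333 / 4.3205 = 0.3086
  r[A,C] = -3.3333 / (2.1602 · 1.8257) = -3.3333 / 3.9441 = -0.8452
  r[B,B] = 1 (diagonal).
  r[B,C] = -2.6667 / (2 · 1.8257) = -2.6667 / 3.6515 = -0.7303
  r[C,C] = 1 (diagonal).

R is symmetric with unit diagonal. Assembling:

R = [[1, 0.3086, -0.8452],
 [0.3086, 1, -0.7303],
 [-0.8452, -0.7303, 1]]


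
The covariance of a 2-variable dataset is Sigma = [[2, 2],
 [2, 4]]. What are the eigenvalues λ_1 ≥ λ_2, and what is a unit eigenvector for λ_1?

Step 1 — characteristic polynomial of 2×2 Sigma:
  det(Sigma - λI) = λ² - trace · λ + det = 0.
  trace = 2 + 4 = 6, det = 2·4 - (2)² = 4.
Step 2 — discriminant:
  Δ = trace² - 4·det = 36 - 16 = 20.
Step 3 — eigenvalues:
  λ = (trace ± √Δ)/2 = (6 ± 4.4721)/2,
  λ_1 = 5.2361,  λ_2 = 0.7639.

Step 4 — unit eigenvector for λ_1: solve (Sigma - λ_1 I)v = 0. First row:
  (2 - 5.2361)·v_x + (2)·v_y = 0, i.e. (-3.2361)·v_x + (2)·v_y = 0,
  so v ∝ (b, λ_1 - a) = (2, 3.2361) = u.
  ||u|| = √((2)² + (3.2361)²) = √(14.4721) ≈ 3.8042,
  v_1 = u/||u|| ≈ (0.5257, 0.8507) (||v_1|| = 1).

λ_1 = 5.2361,  λ_2 = 0.7639;  v_1 ≈ (0.5257, 0.8507)


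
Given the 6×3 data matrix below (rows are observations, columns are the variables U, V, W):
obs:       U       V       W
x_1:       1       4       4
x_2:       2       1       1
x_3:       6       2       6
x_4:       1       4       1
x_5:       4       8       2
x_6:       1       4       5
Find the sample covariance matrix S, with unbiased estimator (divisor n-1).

Step 1 — column means:
  mean(U) = (1 + 2 + 6 + 1 + 4 + 1) / 6 = 15/6 = 2.5
  mean(V) = (4 + 1 + 2 + 4 + 8 + 4) / 6 = 23/6 = 3.8333
  mean(W) = (4 + 1 + 6 + 1 + 2 + 5) / 6 = 19/6 = 3.1667

Step 2 — sample covariance S[i,j] = (1/(n-1)) · Σ_k (x_{k,i} - mean_i) · (x_{k,j} - mean_j), with n-1 = 5.
  S[U,U] = ((-1.5)·(-1.5) + (-0.5)·(-0.5) + (3.5)·(3.5) + (-1.5)·(-1.5) + (1.5)·(1.5) + (-1.5)·(-1.5)) / 5 = 21.5/5 = 4.3
  S[U,V] = ((-1.5)·(0.1667) + (-0.5)·(-2.8333) + (3.5)·(-1.8333) + (-1.5)·(0.1667) + (1.5)·(4.1667) + (-1.5)·(0.1667)) / 5 = 0.5/5 = 0.1
  S[U,W] = ((-1.5)·(0.8333) + (-0.5)·(-2.1667) + (3.5)·(2.8333) + (-1.5)·(-2.1667) + (1.5)·(-1.1667) + (-1.5)·(1.8333)) / 5 = 8.5/5 = 1.7
  S[V,V] = ((0.1667)·(0.1667) + (-2.8333)·(-2.8333) + (-1.8333)·(-1.8333) + (0.1667)·(0.1667) + (4.1667)·(4.1667) + (0.1667)·(0.1667)) / 5 = 28.8333/5 = 5.7667
  S[V,W] = ((0.1667)·(0.8333) + (-2.8333)·(-2.1667) + (-1.8333)·(2.8333) + (0.1667)·(-2.1667) + (4.1667)·(-1.1667) + (0.1667)·(1.8333)) / 5 = -3.8333/5 = -0.7667
  S[W,W] = ((0.8333)·(0.8333) + (-2.1667)·(-2.1667) + (2.8333)·(2.8333) + (-2.1667)·(-2.1667) + (-1.1667)·(-1.1667) + (1.8333)·(1.8333)) / 5 = 22.8333/5 = 4.5667

S is symmetric (S[j,i] = S[i,j]). Assembling:

S = [[4.3, 0.1, 1.7],
 [0.1, 5.7667, -0.7667],
 [1.7, -0.7667, 4.5667]]


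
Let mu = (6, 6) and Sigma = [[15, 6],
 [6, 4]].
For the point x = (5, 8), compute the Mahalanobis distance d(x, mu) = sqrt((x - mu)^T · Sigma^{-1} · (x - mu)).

Step 1 — centre the observation: (x - mu) = (-1, 2).

Step 2 — invert Sigma. det(Sigma) = 15·4 - (6)² = 24.
  Sigma^{-1} = (1/det) · [[d, -b], [-b, a]] = [[0.1667, -0.25],
 [-0.25, 0.625]].

Step 3 — form the quadratic (x - mu)^T · Sigma^{-1} · (x - mu):
  Sigma^{-1} · (x - mu) = (-0.6667, 1.5).
  (x - mu)^T · [Sigma^{-1} · (x - mu)] = (-1)·(-0.6667) + (2)·(1.5) = 3.6667.

Step 4 — take square root: d = √(3.6667) ≈ 1.9149.

d(x, mu) = √(3.6667) ≈ 1.9149


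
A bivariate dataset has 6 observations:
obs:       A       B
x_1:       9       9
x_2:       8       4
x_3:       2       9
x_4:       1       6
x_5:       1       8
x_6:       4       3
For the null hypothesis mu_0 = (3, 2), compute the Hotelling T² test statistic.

Step 1 — sample mean vector:
  mean(A) = (9 + 8 + 2 + 1 + 1 + 4) / 6 = 25/6 = 4.1667
  mean(B) = (9 + 4 + 9 + 6 + 8 + 3) / 6 = 39/6 = 6.5
  x̄ = (4.1667, 6.5),  deviation x̄ - mu_0 = (4.1667, 6.5) - (3, 2) = (1.1667, 4.5).

Step 2 — sample covariance matrix, S[i,j] = (1/(n-1)) · Σ_k (x_{k,i} - mean_i) · (x_{k,j} - mean_j), divisor n-1 = 5:
  S[A,A] = ((4.8333)·(4.8333) + (3.8333)·(3.8333) + (-2.1667)·(-2.1667) + (-3.1667)·(-3.1667) + (-3.1667)·(-3.1667) + (-0.1667)·(-0.1667)) / 5 = 62.8333/5 = 12.5667
  S[A,B] = ((4.8333)·(2.5) + (3.8333)·(-2.5) + (-2.1667)·(2.5) + (-3.1667)·(-0.5) + (-3.1667)·(1.5) + (-0.1667)·(-3.5)) / 5 = -5.5/5 = -1.1
  S[B,B] = ((2.5)·(2.5) + (-2.5)·(-2.5) + (2.5)·(2.5) + (-0.5)·(-0.5) + (1.5)·(1.5) + (-3.5)·(-3.5)) / 5 = 33.5/5 = 6.7
  S = [[12.5667, -1.1],
 [-1.1, 6.7]].

Step 3 — invert S. det(S) = 12.5667·6.7 - (-1.1)² = 82.9867.
  S^{-1} = (1/det) · [[d, -b], [-b, a]] = [[0.0807, 0.0133],
 [0.0133, 0.1514]].

Step 4 — quadratic form (x̄ - mu_0)^T · S^{-1} · (x̄ - mu_0):
  S^{-1} · (x̄ - mu_0) = (0.1538, 0.6969),
  (x̄ - mu_0)^T · [...] = (1.1667)·(0.1538) + (4.5)·(0.6969) = 3.3155.

Step 5 — scale by n: T² = 6 · 3.3155 = 19.8932.

T² ≈ 19.8932


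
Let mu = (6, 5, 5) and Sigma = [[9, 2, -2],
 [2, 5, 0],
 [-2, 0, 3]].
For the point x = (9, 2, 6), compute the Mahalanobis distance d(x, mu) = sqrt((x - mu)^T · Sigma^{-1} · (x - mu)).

Step 1 — centre the observation: (x - mu) = (3, -3, 1).

Step 2 — invert Sigma (cofactor / det for 3×3, or solve directly):
  Sigma^{-1} = [[0.1456, -0.0583, 0.0971],
 [-0.0583, 0.2233, -0.0388],
 [0.0971, -0.0388, 0.3981]].

Step 3 — form the quadratic (x - mu)^T · Sigma^{-1} · (x - mu):
  Sigma^{-1} · (x - mu) = (0.7087, -0.8835, 0.8058).
  (x - mu)^T · [Sigma^{-1} · (x - mu)] = (3)·(0.7087) + (-3)·(-0.8835) + (1)·(0.8058) = 5.5825.

Step 4 — take square root: d = √(5.5825) ≈ 2.3627.

d(x, mu) = √(5.5825) ≈ 2.3627


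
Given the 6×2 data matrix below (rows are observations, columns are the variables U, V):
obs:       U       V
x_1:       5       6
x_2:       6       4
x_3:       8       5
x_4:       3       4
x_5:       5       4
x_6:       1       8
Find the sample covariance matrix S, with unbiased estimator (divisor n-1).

Step 1 — column means:
  mean(U) = (5 + 6 + 8 + 3 + 5 + 1) / 6 = 28/6 = 4.6667
  mean(V) = (6 + 4 + 5 + 4 + 4 + 8) / 6 = 31/6 = 5.1667

Step 2 — sample covariance S[i,j] = (1/(n-1)) · Σ_k (x_{k,i} - mean_i) · (x_{k,j} - mean_j), with n-1 = 5.
  S[U,U] = ((0.3333)·(0.3333) + (1.3333)·(1.3333) + (3.3333)·(3.3333) + (-1.6667)·(-1.6667) + (0.3333)·(0.3333) + (-3.6667)·(-3.6667)) / 5 = 29.3333/5 = 5.8667
  S[U,V] = ((0.3333)·(0.8333) + (1.3333)·(-1.1667) + (3.3333)·(-0.1667) + (-1.6667)·(-1.1667) + (0.3333)·(-1.1667) + (-3.6667)·(2.8333)) / 5 = -10.6667/5 = -2.1333
  S[V,V] = ((0.8333)·(0.8333) + (-1.1667)·(-1.1667) + (-0.1667)·(-0.1667) + (-1.1667)·(-1.1667) + (-1.1667)·(-1.1667) + (2.8333)·(2.8333)) / 5 = 12.8333/5 = 2.5667

S is symmetric (S[j,i] = S[i,j]). Assembling:

S = [[5.8667, -2.1333],
 [-2.1333, 2.5667]]


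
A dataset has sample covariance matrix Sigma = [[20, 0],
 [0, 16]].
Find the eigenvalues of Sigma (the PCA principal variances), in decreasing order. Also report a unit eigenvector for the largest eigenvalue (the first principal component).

Step 1 — characteristic polynomial of 2×2 Sigma:
  det(Sigma - λI) = λ² - trace · λ + det = 0.
  trace = 20 + 16 = 36, det = 20·16 - (0)² = 320.
Step 2 — discriminant:
  Δ = trace² - 4·det = 1296 - 1280 = 16.
Step 3 — eigenvalues:
  λ = (trace ± √Δ)/2 = (36 ± 4)/2,
  λ_1 = 20,  λ_2 = 16.

Step 4 — unit eigenvector for λ_1: Sigma is diagonal, so its eigenvectors are the coordinate axes. λ_1 = 20 is the diagonal entry on the first coordinate axis, hence
  v_1 = (1, 0) (||v_1|| = 1).

λ_1 = 20,  λ_2 = 16;  v_1 ≈ (1, 0)


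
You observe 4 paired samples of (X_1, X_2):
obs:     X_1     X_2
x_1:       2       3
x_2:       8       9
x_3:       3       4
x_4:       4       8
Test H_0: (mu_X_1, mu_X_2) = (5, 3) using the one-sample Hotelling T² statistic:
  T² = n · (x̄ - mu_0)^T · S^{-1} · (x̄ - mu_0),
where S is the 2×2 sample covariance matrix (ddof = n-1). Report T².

Step 1 — sample mean vector:
  mean(X_1) = (2 + 8 + 3 + 4) / 4 = 17/4 = 4.25
  mean(X_2) = (3 + 9 + 4 + 8) / 4 = 24/4 = 6
  x̄ = (4.25, 6),  deviation x̄ - mu_0 = (4.25, 6) - (5, 3) = (-0.75, 3).

Step 2 — sample covariance matrix, S[i,j] = (1/(n-1)) · Σ_k (x_{k,i} - mean_i) · (x_{k,j} - mean_j), divisor n-1 = 3:
  S[X_1,X_1] = ((-2.25)·(-2.25) + (3.75)·(3.75) + (-1.25)·(-1.25) + (-0.25)·(-0.25)) / 3 = 20.75/3 = 6.9167
  S[X_1,X_2] = ((-2.25)·(-3) + (3.75)·(3) + (-1.25)·(-2) + (-0.25)·(2)) / 3 = 20/3 = 6.6667
  S[X_2,X_2] = ((-3)·(-3) + (3)·(3) + (-2)·(-2) + (2)·(2)) / 3 = 26/3 = 8.6667
  S = [[6.9167, 6.6667],
 [6.6667, 8.6667]].

Step 3 — invert S. det(S) = 6.9167·8.6667 - (6.6667)² = 15.5.
  S^{-1} = (1/det) · [[d, -b], [-b, a]] = [[0.5591, -0.4301],
 [-0.4301, 0.4462]].

Step 4 — quadratic form (x̄ - mu_0)^T · S^{-1} · (x̄ - mu_0):
  S^{-1} · (x̄ - mu_0) = (-1.7097, 1.6613),
  (x̄ - mu_0)^T · [...] = (-0.75)·(-1.7097) + (3)·(1.6613) = 6.2661.

Step 5 — scale by n: T² = 4 · 6.2661 = 25.0645.

T² ≈ 25.0645


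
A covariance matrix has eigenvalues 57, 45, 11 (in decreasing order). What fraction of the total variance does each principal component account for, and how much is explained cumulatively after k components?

Step 1 — total variance = trace(Sigma) = Σ λ_i = 57 + 45 + 11 = 113.

Step 2 — fraction explained by component i = λ_i / Σ λ:
  PC1: 57/113 = 0.5044
  PC2: 45/113 = 0.3982
  PC3: 11/113 = 0.0973

Step 3 — cumulative fraction after k components = (λ_1 + ... + λ_k) / Σ λ:
  k = 1: 57/113 = 0.5044
  k = 2: (57 + 45)/113 = 102/113 = 0.9027
  k = 3: (57 + 45 + 11)/113 = 113/113 = 1

Summary (fraction, with percent):

explained: PC1 0.5044 (50.44%), PC2 0.3982 (39.82%), PC3 0.0973 (9.73%);  cumulative: 0.5044, 0.9027, 1


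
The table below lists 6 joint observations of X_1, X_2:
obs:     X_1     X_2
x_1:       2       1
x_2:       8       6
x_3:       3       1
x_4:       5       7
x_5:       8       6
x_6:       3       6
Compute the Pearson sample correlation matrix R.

Step 1 — column means:
  mean(X_1) = (2 + 8 + 3 + 5 + 8 + 3) / 6 = 29/6 = 4.8333
  mean(X_2) = (1 + 6 + 1 + 7 + 6 + 6) / 6 = 27/6 = 4.5

Step 2 — sample variances and covariances s[i,j] = (1/(n-1)) · Σ_k (x_{k,i} - mean_i) · (x_{k,j} - mean_j), with n-1 = 5:
  s[X_1,X_1] = ((-2.8333)·(-2.8333) + (3.1667)·(3.1667) + (-1.8333)·(-1.8333) + (0.1667)·(0.1667) + (3.1667)·(3.1667) + (-1.8333)·(-1.8333)) / 5 = 34.8333/5 = 6.9667
  s[X_1,X_2] = ((-2.8333)·(-3.5) + (3.1667)·(1.5) + (-1.8333)·(-3.5) + (0.1667)·(2.5) + (3.1667)·(1.5) + (-1.8333)·(1.5)) / 5 = 23.5/5 = 4.7
  s[X_2,X_2] = ((-3.5)·(-3.5) + (1.5)·(1.5) + (-3.5)·(-3.5) + (2.5)·(2.5) + (1.5)·(1.5) + (1.5)·(1.5)) / 5 = 37.5/5 = 7.5
  Sample standard deviations s_i = √(s[i,i]):
  s(X_1) = √(6.9667) = 2.6394
  s(X_2) = √(7.5) = 2.7386

Step 3 — r_{ij} = s_{ij} / (s_i · s_j):
  r[X_1,X_1] = 1 (diagonal).
  r[X_1,X_2] = 4.7 / (2.6394 · 2.7386) = 4.7 / 7.2284 = 0.6502
  r[X_2,X_2] = 1 (diagonal).

R is symmetric with unit diagonal. Assembling:

R = [[1, 0.6502],
 [0.6502, 1]]


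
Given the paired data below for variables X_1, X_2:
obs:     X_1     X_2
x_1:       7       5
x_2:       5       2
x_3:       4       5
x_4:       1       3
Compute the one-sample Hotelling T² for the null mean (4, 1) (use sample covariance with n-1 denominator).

Step 1 — sample mean vector:
  mean(X_1) = (7 + 5 + 4 + 1) / 4 = 17/4 = 4.25
  mean(X_2) = (5 + 2 + 5 + 3) / 4 = 15/4 = 3.75
  x̄ = (4.25, 3.75),  deviation x̄ - mu_0 = (4.25, 3.75) - (4, 1) = (0.25, 2.75).

Step 2 — sample covariance matrix, S[i,j] = (1/(n-1)) · Σ_k (x_{k,i} - mean_i) · (x_{k,j} - mean_j), divisor n-1 = 3:
  S[X_1,X_1] = ((2.75)·(2.75) + (0.75)·(0.75) + (-0.25)·(-0.25) + (-3.25)·(-3.25)) / 3 = 18.75/3 = 6.25
  S[X_1,X_2] = ((2.75)·(1.25) + (0.75)·(-1.75) + (-0.25)·(1.25) + (-3.25)·(-0.75)) / 3 = 4.25/3 = 1.4167
  S[X_2,X_2] = ((1.25)·(1.25) + (-1.75)·(-1.75) + (1.25)·(1.25) + (-0.75)·(-0.75)) / 3 = 6.75/3 = 2.25
  S = [[6.25, 1.4167],
 [1.4167, 2.25]].

Step 3 — invert S. det(S) = 6.25·2.25 - (1.4167)² = 12.0556.
  S^{-1} = (1/det) · [[d, -b], [-b, a]] = [[0.1866, -0.1175],
 [-0.1175, 0.5184]].

Step 4 — quadratic form (x̄ - mu_0)^T · S^{-1} · (x̄ - mu_0):
  S^{-1} · (x̄ - mu_0) = (-0.2765, 1.3963),
  (x̄ - mu_0)^T · [...] = (0.25)·(-0.2765) + (2.75)·(1.3963) = 3.7707.

Step 5 — scale by n: T² = 4 · 3.7707 = 15.0829.

T² ≈ 15.0829


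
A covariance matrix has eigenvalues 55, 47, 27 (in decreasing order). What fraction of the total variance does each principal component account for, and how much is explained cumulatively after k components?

Step 1 — total variance = trace(Sigma) = Σ λ_i = 55 + 47 + 27 = 129.

Step 2 — fraction explained by component i = λ_i / Σ λ:
  PC1: 55/129 = 0.4264
  PC2: 47/129 = 0.3643
  PC3: 27/129 = 0.2093

Step 3 — cumulative fraction after k components = (λ_1 + ... + λ_k) / Σ λ:
  k = 1: 55/129 = 0.4264
  k = 2: (55 + 47)/129 = 102/129 = 0.7907
  k = 3: (55 + 47 + 27)/129 = 129/129 = 1

Summary (fraction, with percent):

explained: PC1 0.4264 (42.64%), PC2 0.3643 (36.43%), PC3 0.2093 (20.93%);  cumulative: 0.4264, 0.7907, 1


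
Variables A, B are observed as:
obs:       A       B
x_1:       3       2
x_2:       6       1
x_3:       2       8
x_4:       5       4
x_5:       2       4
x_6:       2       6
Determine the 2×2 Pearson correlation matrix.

Step 1 — column means:
  mean(A) = (3 + 6 + 2 + 5 + 2 + 2) / 6 = 20/6 = 3.3333
  mean(B) = (2 + 1 + 8 + 4 + 4 + 6) / 6 = 25/6 = 4.1667

Step 2 — sample variances and covariances s[i,j] = (1/(n-1)) · Σ_k (x_{k,i} - mean_i) · (x_{k,j} - mean_j), with n-1 = 5:
  s[A,A] = ((-0.3333)·(-0.3333) + (2.6667)·(2.6667) + (-1.3333)·(-1.3333) + (1.6667)·(1.6667) + (-1.3333)·(-1.3333) + (-1.3333)·(-1.3333)) / 5 = 15.3333/5 = 3.0667
  s[A,B] = ((-0.3333)·(-2.1667) + (2.6667)·(-3.1667) + (-1.3333)·(3.8333) + (1.6667)·(-0.1667) + (-1.3333)·(-0.1667) + (-1.3333)·(1.8333)) / 5 = -15.3333/5 = -3.0667
  s[B,B] = ((-2.1667)·(-2.1667) + (-3.1667)·(-3.1667) + (3.8333)·(3.8333) + (-0.1667)·(-0.1667) + (-0.1667)·(-0.1667) + (1.8333)·(1.8333)) / 5 = 32.8333/5 = 6.5667
  Sample standard deviations s_i = √(s[i,i]):
  s(A) = √(3.0667) = 1.7512
  s(B) = √(6.5667) = 2.5626

Step 3 — r_{ij} = s_{ij} / (s_i · s_j):
  r[A,A] = 1 (diagonal).
  r[A,B] = -3.0667 / (1.7512 · 2.5626) = -3.0667 / 4.4875 = -0.6834
  r[B,B] = 1 (diagonal).

R is symmetric with unit diagonal. Assembling:

R = [[1, -0.6834],
 [-0.6834, 1]]


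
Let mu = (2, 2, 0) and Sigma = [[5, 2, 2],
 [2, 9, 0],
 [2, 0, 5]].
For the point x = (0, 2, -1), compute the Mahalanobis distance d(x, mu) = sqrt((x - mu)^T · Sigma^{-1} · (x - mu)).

Step 1 — centre the observation: (x - mu) = (-2, 0, -1).

Step 2 — invert Sigma (cofactor / det for 3×3, or solve directly):
  Sigma^{-1} = [[0.2663, -0.0592, -0.1065],
 [-0.0592, 0.1243, 0.0237],
 [-0.1065, 0.0237, 0.2426]].

Step 3 — form the quadratic (x - mu)^T · Sigma^{-1} · (x - mu):
  Sigma^{-1} · (x - mu) = (-0.426, 0.0947, -0.0296).
  (x - mu)^T · [Sigma^{-1} · (x - mu)] = (-2)·(-0.426) + (0)·(0.0947) + (-1)·(-0.0296) = 0.8817.

Step 4 — take square root: d = √(0.8817) ≈ 0.939.

d(x, mu) = √(0.8817) ≈ 0.939


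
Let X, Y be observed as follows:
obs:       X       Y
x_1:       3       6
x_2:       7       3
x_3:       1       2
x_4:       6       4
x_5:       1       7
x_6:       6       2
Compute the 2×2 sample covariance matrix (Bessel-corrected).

Step 1 — column means:
  mean(X) = (3 + 7 + 1 + 6 + 1 + 6) / 6 = 24/6 = 4
  mean(Y) = (6 + 3 + 2 + 4 + 7 + 2) / 6 = 24/6 = 4

Step 2 — sample covariance S[i,j] = (1/(n-1)) · Σ_k (x_{k,i} - mean_i) · (x_{k,j} - mean_j), with n-1 = 5.
  S[X,X] = ((-1)·(-1) + (3)·(3) + (-3)·(-3) + (2)·(2) + (-3)·(-3) + (2)·(2)) / 5 = 36/5 = 7.2
  S[X,Y] = ((-1)·(2) + (3)·(-1) + (-3)·(-2) + (2)·(0) + (-3)·(3) + (2)·(-2)) / 5 = -12/5 = -2.4
  S[Y,Y] = ((2)·(2) + (-1)·(-1) + (-2)·(-2) + (0)·(0) + (3)·(3) + (-2)·(-2)) / 5 = 22/5 = 4.4

S is symmetric (S[j,i] = S[i,j]). Assembling:

S = [[7.2, -2.4],
 [-2.4, 4.4]]


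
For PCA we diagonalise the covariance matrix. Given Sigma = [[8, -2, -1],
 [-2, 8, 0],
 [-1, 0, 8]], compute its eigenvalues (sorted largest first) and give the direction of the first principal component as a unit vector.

Step 1 — characteristic polynomial p(λ) = det(λI - Sigma) = λ³ - tr·λ² + c_1·λ - det, where tr = trace, c_1 = sum of the principal 2×2 minors, det = det(Sigma):
  tr = 8 + 8 + 8 = 24,
  c_1 = (8·8 - (-2)²) + (8·8 - (-1)²) + (8·8 - (0)²) = 60 + 63 + 64 = 187,
  det = 8·(8·8 - (0)²) - (-2)·((-2)·8 - (0)·(-1)) + (-1)·((-2)·(0) - 8·(-1)) = 8·(64) - (-2)·(-16) + (-1)·(8) = 472.
  So p(λ) = λ³ - 24λ² + 187λ - 472.
Step 2 — look for an integer root (rational root theorem: any rational root is an integer divisor of 472). Testing λ = 8:
  p(8) = 512 - 1536 + 1496 - 472 = 0  ✓
  Dividing out (λ - 8): p(λ) = (λ - 8)(λ² - 16λ + 59).
Step 3 — remaining eigenvalues from the quadratic λ² - 16λ + 59 = 0:
  Δ = 16² - 4·59 = 256 - 236 = 20,  λ = (16 ± √20)/2 = (16 ± 4.4721)/2 ≈ 10.2361 or 5.7639.
  Sorted: λ_1 = 10.2361,  λ_2 = 8,  λ_3 = 5.7639  (check: sum = 24 = tr ✓).

Step 4 — unit eigenvector for λ_1 ≈ 10.2361: v spans the null space of (Sigma - λ_1 I), whose rows are
  r_1 = (-2.2361, -2, -1),  r_2 = (-2, -2.2361, 0),  r_3 = (-1, 0, -2.2361).
  v is orthogonal to every row, so take v ∝ r_1 × r_2 = ((-2)·(0) - (-1)·(-2.2361), (-1)·(-2) - (-2.2361)·(0), (-2.2361)·(-2.2361) - (-2)·(-2)) ≈ (-2.2361, 2, 1).
  Rescale (multiply by -1 so the first nonzero entry is positive): u = (2.2361, -2, -1).
  ||u|| = √((2.2361)² + (-2)² + (-1)²) = √(10) ≈ 3.1623,  v_1 = u/||u|| ≈ (0.7071, -0.6325, -0.3162) (||v_1|| = 1).

λ_1 = 10.2361,  λ_2 = 8,  λ_3 = 5.7639;  v_1 ≈ (0.7071, -0.6325, -0.3162)


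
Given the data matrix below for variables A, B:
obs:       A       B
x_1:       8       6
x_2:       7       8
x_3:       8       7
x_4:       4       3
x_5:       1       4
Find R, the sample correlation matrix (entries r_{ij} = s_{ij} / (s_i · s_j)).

Step 1 — column means:
  mean(A) = (8 + 7 + 8 + 4 + 1) / 5 = 28/5 = 5.6
  mean(B) = (6 + 8 + 7 + 3 + 4) / 5 = 28/5 = 5.6

Step 2 — sample variances and covariances s[i,j] = (1/(n-1)) · Σ_k (x_{k,i} - mean_i) · (x_{k,j} - mean_j), with n-1 = 4:
  s[A,A] = ((2.4)·(2.4) + (1.4)·(1.4) + (2.4)·(2.4) + (-1.6)·(-1.6) + (-4.6)·(-4.6)) / 4 = 37.2/4 = 9.3
  s[A,B] = ((2.4)·(0.4) + (1.4)·(2.4) + (2.4)·(1.4) + (-1.6)·(-2.6) + (-4.6)·(-1.6)) / 4 = 19.2/4 = 4.8
  s[B,B] = ((0.4)·(0.4) + (2.4)·(2.4) + (1.4)·(1.4) + (-2.6)·(-2.6) + (-1.6)·(-1.6)) / 4 = 17.2/4 = 4.3
  Sample standard deviations s_i = √(s[i,i]):
  s(A) = √(9.3) = 3.0496
  s(B) = √(4.3) = 2.0736

Step 3 — r_{ij} = s_{ij} / (s_i · s_j):
  r[A,A] = 1 (diagonal).
  r[A,B] = 4.8 / (3.0496 · 2.0736) = 4.8 / 6.3238 = 0.759
  r[B,B] = 1 (diagonal).

R is symmetric with unit diagonal. Assembling:

R = [[1, 0.759],
 [0.759, 1]]


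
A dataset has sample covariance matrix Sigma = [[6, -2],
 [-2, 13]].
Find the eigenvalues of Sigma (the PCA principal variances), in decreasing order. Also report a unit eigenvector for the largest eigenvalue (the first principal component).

Step 1 — characteristic polynomial of 2×2 Sigma:
  det(Sigma - λI) = λ² - trace · λ + det = 0.
  trace = 6 + 13 = 19, det = 6·13 - (-2)² = 74.
Step 2 — discriminant:
  Δ = trace² - 4·det = 361 - 296 = 65.
Step 3 — eigenvalues:
  λ = (trace ± √Δ)/2 = (19 ± 8.0623)/2,
  λ_1 = 13.5311,  λ_2 = 5.4689.

Step 4 — unit eigenvector for λ_1: solve (Sigma - λ_1 I)v = 0. First row:
  (6 - 13.5311)·v_x + (-2)·v_y = 0, i.e. (-7.5311)·v_x + (-2)·v_y = 0,
  so v ∝ (b, λ_1 - a) = (-2, 7.5311); multiply by -1 so the first entry is positive: u = (2, -7.5311).
  ||u|| = √((2)² + (-7.5311)²) = √(60.7179) ≈ 7.7922,
  v_1 = u/||u|| ≈ (0.2567, -0.9665) (||v_1|| = 1).

λ_1 = 13.5311,  λ_2 = 5.4689;  v_1 ≈ (0.2567, -0.9665)


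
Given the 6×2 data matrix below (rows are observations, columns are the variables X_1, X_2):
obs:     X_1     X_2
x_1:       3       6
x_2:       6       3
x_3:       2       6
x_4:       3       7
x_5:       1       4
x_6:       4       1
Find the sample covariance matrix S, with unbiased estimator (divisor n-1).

Step 1 — column means:
  mean(X_1) = (3 + 6 + 2 + 3 + 1 + 4) / 6 = 19/6 = 3.1667
  mean(X_2) = (6 + 3 + 6 + 7 + 4 + 1) / 6 = 27/6 = 4.5

Step 2 — sample covariance S[i,j] = (1/(n-1)) · Σ_k (x_{k,i} - mean_i) · (x_{k,j} - mean_j), with n-1 = 5.
  S[X_1,X_1] = ((-0.1667)·(-0.1667) + (2.8333)·(2.8333) + (-1.1667)·(-1.1667) + (-0.1667)·(-0.1667) + (-2.1667)·(-2.1667) + (0.8333)·(0.8333)) / 5 = 14.8333/5 = 2.9667
  S[X_1,X_2] = ((-0.1667)·(1.5) + (2.8333)·(-1.5) + (-1.1667)·(1.5) + (-0.1667)·(2.5) + (-2.1667)·(-0.5) + (0.8333)·(-3.5)) / 5 = -8.5/5 = -1.7
  S[X_2,X_2] = ((1.5)·(1.5) + (-1.5)·(-1.5) + (1.5)·(1.5) + (2.5)·(2.5) + (-0.5)·(-0.5) + (-3.5)·(-3.5)) / 5 = 25.5/5 = 5.1

S is symmetric (S[j,i] = S[i,j]). Assembling:

S = [[2.9667, -1.7],
 [-1.7, 5.1]]


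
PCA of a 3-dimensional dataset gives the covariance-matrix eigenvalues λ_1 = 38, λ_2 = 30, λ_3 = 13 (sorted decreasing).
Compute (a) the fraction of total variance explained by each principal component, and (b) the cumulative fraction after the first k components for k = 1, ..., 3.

Step 1 — total variance = trace(Sigma) = Σ λ_i = 38 + 30 + 13 = 81.

Step 2 — fraction explained by component i = λ_i / Σ λ:
  PC1: 38/81 = 0.4691
  PC2: 30/81 = 0.3704
  PC3: 13/81 = 0.1605

Step 3 — cumulative fraction after k components = (λ_1 + ... + λ_k) / Σ λ:
  k = 1: 38/81 = 0.4691
  k = 2: (38 + 30)/81 = 68/81 = 0.8395
  k = 3: (38 + 30 + 13)/81 = 81/81 = 1

Summary (fraction, with percent):

explained: PC1 0.4691 (46.91%), PC2 0.3704 (37.04%), PC3 0.1605 (16.05%);  cumulative: 0.4691, 0.8395, 1


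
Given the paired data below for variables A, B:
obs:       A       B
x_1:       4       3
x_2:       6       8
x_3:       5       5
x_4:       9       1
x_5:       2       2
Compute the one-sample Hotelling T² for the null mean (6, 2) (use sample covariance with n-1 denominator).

Step 1 — sample mean vector:
  mean(A) = (4 + 6 + 5 + 9 + 2) / 5 = 26/5 = 5.2
  mean(B) = (3 + 8 + 5 + 1 + 2) / 5 = 19/5 = 3.8
  x̄ = (5.2, 3.8),  deviation x̄ - mu_0 = (5.2, 3.8) - (6, 2) = (-0.8, 1.8).

Step 2 — sample covariance matrix, S[i,j] = (1/(n-1)) · Σ_k (x_{k,i} - mean_i) · (x_{k,j} - mean_j), divisor n-1 = 4:
  S[A,A] = ((-1.2)·(-1.2) + (0.8)·(0.8) + (-0.2)·(-0.2) + (3.8)·(3.8) + (-3.2)·(-3.2)) / 4 = 26.8/4 = 6.7
  S[A,B] = ((-1.2)·(-0.8) + (0.8)·(4.2) + (-0.2)·(1.2) + (3.8)·(-2.8) + (-3.2)·(-1.8)) / 4 = -0.8/4 = -0.2
  S[B,B] = ((-0.8)·(-0.8) + (4.2)·(4.2) + (1.2)·(1.2) + (-2.8)·(-2.8) + (-1.8)·(-1.8)) / 4 = 30.8/4 = 7.7
  S = [[6.7, -0.2],
 [-0.2, 7.7]].

Step 3 — invert S. det(S) = 6.7·7.7 - (-0.2)² = 51.55.
  S^{-1} = (1/det) · [[d, -b], [-b, a]] = [[0.1494, 0.0039],
 [0.0039, 0.13]].

Step 4 — quadratic form (x̄ - mu_0)^T · S^{-1} · (x̄ - mu_0):
  S^{-1} · (x̄ - mu_0) = (-0.1125, 0.2308),
  (x̄ - mu_0)^T · [...] = (-0.8)·(-0.1125) + (1.8)·(0.2308) = 0.5055.

Step 5 — scale by n: T² = 5 · 0.5055 = 2.5276.

T² ≈ 2.5276


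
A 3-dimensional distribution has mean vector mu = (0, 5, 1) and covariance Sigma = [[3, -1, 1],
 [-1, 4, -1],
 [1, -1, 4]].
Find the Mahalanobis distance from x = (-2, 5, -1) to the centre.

Step 1 — centre the observation: (x - mu) = (-2, 0, -2).

Step 2 — invert Sigma (cofactor / det for 3×3, or solve directly):
  Sigma^{-1} = [[0.3846, 0.0769, -0.0769],
 [0.0769, 0.2821, 0.0513],
 [-0.0769, 0.0513, 0.2821]].

Step 3 — form the quadratic (x - mu)^T · Sigma^{-1} · (x - mu):
  Sigma^{-1} · (x - mu) = (-0.6154, -0.2564, -0.4103).
  (x - mu)^T · [Sigma^{-1} · (x - mu)] = (-2)·(-0.6154) + (0)·(-0.2564) + (-2)·(-0.4103) = 2.0513.

Step 4 — take square root: d = √(2.0513) ≈ 1.4322.

d(x, mu) = √(2.0513) ≈ 1.4322


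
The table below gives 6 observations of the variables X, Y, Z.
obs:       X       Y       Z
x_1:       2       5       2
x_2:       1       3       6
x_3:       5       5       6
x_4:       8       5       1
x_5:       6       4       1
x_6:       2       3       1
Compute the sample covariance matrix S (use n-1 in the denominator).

Step 1 — column means:
  mean(X) = (2 + 1 + 5 + 8 + 6 + 2) / 6 = 24/6 = 4
  mean(Y) = (5 + 3 + 5 + 5 + 4 + 3) / 6 = 25/6 = 4.1667
  mean(Z) = (2 + 6 + 6 + 1 + 1 + 1) / 6 = 17/6 = 2.8333

Step 2 — sample covariance S[i,j] = (1/(n-1)) · Σ_k (x_{k,i} - mean_i) · (x_{k,j} - mean_j), with n-1 = 5.
  S[X,X] = ((-2)·(-2) + (-3)·(-3) + (1)·(1) + (4)·(4) + (2)·(2) + (-2)·(-2)) / 5 = 38/5 = 7.6
  S[X,Y] = ((-2)·(0.8333) + (-3)·(-1.1667) + (1)·(0.8333) + (4)·(0.8333) + (2)·(-0.1667) + (-2)·(-1.1667)) / 5 = 8/5 = 1.6
  S[X,Z] = ((-2)·(-0.8333) + (-3)·(3.1667) + (1)·(3.1667) + (4)·(-1.8333) + (2)·(-1.8333) + (-2)·(-1.8333)) / 5 = -12/5 = -2.4
  S[Y,Y] = ((0.8333)·(0.8333) + (-1.1667)·(-1.1667) + (0.8333)·(0.8333) + (0.8333)·(0.8333) + (-0.1667)·(-0.1667) + (-1.1667)·(-1.1667)) / 5 = 4.8333/5 = 0.9667
  S[Y,Z] = ((0.8333)·(-0.8333) + (-1.1667)·(3.1667) + (0.8333)·(3.1667) + (0.8333)·(-1.8333) + (-0.1667)·(-1.8333) + (-1.1667)·(-1.8333)) / 5 = -0.8333/5 = -0.1667
  S[Z,Z] = ((-0.8333)·(-0.8333) + (3.1667)·(3.1667) + (3.1667)·(3.1667) + (-1.8333)·(-1.8333) + (-1.8333)·(-1.8333) + (-1.8333)·(-1.8333)) / 5 = 30.8333/5 = 6.1667

S is symmetric (S[j,i] = S[i,j]). Assembling:

S = [[7.6, 1.6, -2.4],
 [1.6, 0.9667, -0.1667],
 [-2.4, -0.1667, 6.1667]]


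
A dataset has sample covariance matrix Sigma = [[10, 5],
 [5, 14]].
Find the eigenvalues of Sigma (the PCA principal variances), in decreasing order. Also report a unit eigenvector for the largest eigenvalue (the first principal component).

Step 1 — characteristic polynomial of 2×2 Sigma:
  det(Sigma - λI) = λ² - trace · λ + det = 0.
  trace = 10 + 14 = 24, det = 10·14 - (5)² = 115.
Step 2 — discriminant:
  Δ = trace² - 4·det = 576 - 460 = 116.
Step 3 — eigenvalues:
  λ = (trace ± √Δ)/2 = (24 ± 10.7703)/2,
  λ_1 = 17.3852,  λ_2 = 6.6148.

Step 4 — unit eigenvector for λ_1: solve (Sigma - λ_1 I)v = 0. First row:
  (10 - 17.3852)·v_x + (5)·v_y = 0, i.e. (-7.3852)·v_x + (5)·v_y = 0,
  so v ∝ (b, λ_1 - a) = (5, 7.3852) = u.
  ||u|| = √((5)² + (7.3852)²) = √(79.5407) ≈ 8.9186,
  v_1 = u/||u|| ≈ (0.5606, 0.8281) (||v_1|| = 1).

λ_1 = 17.3852,  λ_2 = 6.6148;  v_1 ≈ (0.5606, 0.8281)


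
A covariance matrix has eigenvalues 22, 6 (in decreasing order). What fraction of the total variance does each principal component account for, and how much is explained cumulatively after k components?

Step 1 — total variance = trace(Sigma) = Σ λ_i = 22 + 6 = 28.

Step 2 — fraction explained by component i = λ_i / Σ λ:
  PC1: 22/28 = 0.7857
  PC2: 6/28 = 0.2143

Step 3 — cumulative fraction after k components = (λ_1 + ... + λ_k) / Σ λ:
  k = 1: 22/28 = 0.7857
  k = 2: (22 + 6)/28 = 28/28 = 1

Summary (fraction, with percent):

explained: PC1 0.7857 (78.57%), PC2 0.2143 (21.43%);  cumulative: 0.7857, 1


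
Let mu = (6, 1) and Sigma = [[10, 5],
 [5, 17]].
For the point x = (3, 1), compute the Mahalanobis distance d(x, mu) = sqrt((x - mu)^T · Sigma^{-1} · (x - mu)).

Step 1 — centre the observation: (x - mu) = (-3, 0).

Step 2 — invert Sigma. det(Sigma) = 10·17 - (5)² = 145.
  Sigma^{-1} = (1/det) · [[d, -b], [-b, a]] = [[0.1172, -0.0345],
 [-0.0345, 0.069]].

Step 3 — form the quadratic (x - mu)^T · Sigma^{-1} · (x - mu):
  Sigma^{-1} · (x - mu) = (-0.3517, 0.1034).
  (x - mu)^T · [Sigma^{-1} · (x - mu)] = (-3)·(-0.3517) + (0)·(0.1034) = 1.0552.

Step 4 — take square root: d = √(1.0552) ≈ 1.0272.

d(x, mu) = √(1.0552) ≈ 1.0272


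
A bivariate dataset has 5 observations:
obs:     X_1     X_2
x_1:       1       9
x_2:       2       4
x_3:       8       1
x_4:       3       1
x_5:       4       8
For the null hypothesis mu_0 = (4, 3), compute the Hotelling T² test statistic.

Step 1 — sample mean vector:
  mean(X_1) = (1 + 2 + 8 + 3 + 4) / 5 = 18/5 = 3.6
  mean(X_2) = (9 + 4 + 1 + 1 + 8) / 5 = 23/5 = 4.6
  x̄ = (3.6, 4.6),  deviation x̄ - mu_0 = (3.6, 4.6) - (4, 3) = (-0.4, 1.6).

Step 2 — sample covariance matrix, S[i,j] = (1/(n-1)) · Σ_k (x_{k,i} - mean_i) · (x_{k,j} - mean_j), divisor n-1 = 4:
  S[X_1,X_1] = ((-2.6)·(-2.6) + (-1.6)·(-1.6) + (4.4)·(4.4) + (-0.6)·(-0.6) + (0.4)·(0.4)) / 4 = 29.2/4 = 7.3
  S[X_1,X_2] = ((-2.6)·(4.4) + (-1.6)·(-0.6) + (4.4)·(-3.6) + (-0.6)·(-3.6) + (0.4)·(3.4)) / 4 = -22.8/4 = -5.7
  S[X_2,X_2] = ((4.4)·(4.4) + (-0.6)·(-0.6) + (-3.6)·(-3.6) + (-3.6)·(-3.6) + (3.4)·(3.4)) / 4 = 57.2/4 = 14.3
  S = [[7.3, -5.7],
 [-5.7, 14.3]].

Step 3 — invert S. det(S) = 7.3·14.3 - (-5.7)² = 71.9.
  S^{-1} = (1/det) · [[d, -b], [-b, a]] = [[0.1989, 0.0793],
 [0.0793, 0.1015]].

Step 4 — quadratic form (x̄ - mu_0)^T · S^{-1} · (x̄ - mu_0):
  S^{-1} · (x̄ - mu_0) = (0.0473, 0.1307),
  (x̄ - mu_0)^T · [...] = (-0.4)·(0.0473) + (1.6)·(0.1307) = 0.1903.

Step 5 — scale by n: T² = 5 · 0.1903 = 0.9513.

T² ≈ 0.9513


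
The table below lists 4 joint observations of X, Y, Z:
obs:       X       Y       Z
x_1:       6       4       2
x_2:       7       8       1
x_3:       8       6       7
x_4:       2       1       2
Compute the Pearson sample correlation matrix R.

Step 1 — column means:
  mean(X) = (6 + 7 + 8 + 2) / 4 = 23/4 = 5.75
  mean(Y) = (4 + 8 + 6 + 1) / 4 = 19/4 = 4.75
  mean(Z) = (2 + 1 + 7 + 2) / 4 = 12/4 = 3

Step 2 — sample variances and covariances s[i,j] = (1/(n-1)) · Σ_k (x_{k,i} - mean_i) · (x_{k,j} - mean_j), with n-1 = 3:
  s[X,X] = ((0.25)·(0.25) + (1.25)·(1.25) + (2.25)·(2.25) + (-3.75)·(-3.75)) / 3 = 20.75/3 = 6.9167
  s[X,Y] = ((0.25)·(-0.75) + (1.25)·(3.25) + (2.25)·(1.25) + (-3.75)·(-3.75)) / 3 = 20.75/3 = 6.9167
  s[X,Z] = ((0.25)·(-1) + (1.25)·(-2) + (2.25)·(4) + (-3.75)·(-1)) / 3 = 10/3 = 3.3333
  s[Y,Y] = ((-0.75)·(-0.75) + (3.25)·(3.25) + (1.25)·(1.25) + (-3.75)·(-3.75)) / 3 = 26.75/3 = 8.9167
  s[Y,Z] = ((-0.75)·(-1) + (3.25)·(-2) + (1.25)·(4) + (-3.75)·(-1)) / 3 = 3/3 = 1
  s[Z,Z] = ((-1)·(-1) + (-2)·(-2) + (4)·(4) + (-1)·(-1)) / 3 = 22/3 = 7.3333
  Sample standard deviations s_i = √(s[i,i]):
  s(X) = √(6.9167) = 2.63
  s(Y) = √(8.9167) = 2.9861
  s(Z) = √(7.3333) = 2.708

Step 3 — r_{ij} = s_{ij} / (s_i · s_j):
  r[X,X] = 1 (diagonal).
  r[X,Y] = 6.9167 / (2.63 · 2.9861) = 6.9167 / 7.8533 = 0.8807
  r[X,Z] = 3.3333 / (2.63 · 2.708) = 3.3333 / 7.122 = 0.468
  r[Y,Y] = 1 (diagonal).
  r[Y,Z] = 1 / (2.9861 · 2.708) = 1 / 8.0863 = 0.1237
  r[Z,Z] = 1 (diagonal).

R is symmetric with unit diagonal. Assembling:

R = [[1, 0.8807, 0.468],
 [0.8807, 1, 0.1237],
 [0.468, 0.1237, 1]]


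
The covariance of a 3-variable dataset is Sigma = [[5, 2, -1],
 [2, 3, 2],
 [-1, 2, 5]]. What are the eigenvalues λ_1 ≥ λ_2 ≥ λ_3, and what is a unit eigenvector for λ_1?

Step 1 — characteristic polynomial p(λ) = det(λI - Sigma) = λ³ - tr·λ² + c_1·λ - det, where tr = trace, c_1 = sum of the principal 2×2 minors, det = det(Sigma):
  tr = 5 + 3 + 5 = 13,
  c_1 = (5·3 - (2)²) + (5·5 - (-1)²) + (3·5 - (2)²) = 11 + 24 + 11 = 46,
  det = 5·(3·5 - (2)²) - (2)·((2)·5 - (2)·(-1)) + (-1)·((2)·(2) - 3·(-1)) = 5·(11) - (2)·(12) + (-1)·(7) = 24.
  So p(λ) = λ³ - 13λ² + 46λ - 24.
Step 2 — look for an integer root (rational root theorem: any rational root is an integer divisor of 24). Testing λ = 6:
  p(6) = 216 - 468 + 276 - 24 = 0  ✓
  Dividing out (λ - 6): p(λ) = (λ - 6)(λ² - 7λ + 4).
Step 3 — remaining eigenvalues from the quadratic λ² - 7λ + 4 = 0:
  Δ = 7² - 4·4 = 49 - 16 = 33,  λ = (7 ± √33)/2 = (7 ± 5.7446)/2 ≈ 6.3723 or 0.6277.
  Sorted: λ_1 = 6.3723,  λ_2 = 6,  λ_3 = 0.6277  (check: sum = 13 = tr ✓).

Step 4 — unit eigenvector for λ_1 ≈ 6.3723: v spans the null space of (Sigma - λ_1 I), whose rows are
  r_1 = (-1.3723, 2, -1),  r_2 = (2, -3.3723, 2),  r_3 = (-1, 2, -1.3723).
  v is orthogonal to every row, so take v ∝ r_1 × r_2 = ((2)·(2) - (-1)·(-3.3723), (-1)·(2) - (-1.3723)·(2), (-1.3723)·(-3.3723) - (2)·(2)) ≈ (0.6277, 0.7446, 0.6277).
  Let u = (0.6277, 0.7446, 0.6277).
  ||u|| = √((0.6277)² + (0.7446)² + (0.6277)²) = √(1.3424) ≈ 1.1586,  v_1 = u/||u|| ≈ (0.5418, 0.6426, 0.5418) (||v_1|| = 1).

λ_1 = 6.3723,  λ_2 = 6,  λ_3 = 0.6277;  v_1 ≈ (0.5418, 0.6426, 0.5418)


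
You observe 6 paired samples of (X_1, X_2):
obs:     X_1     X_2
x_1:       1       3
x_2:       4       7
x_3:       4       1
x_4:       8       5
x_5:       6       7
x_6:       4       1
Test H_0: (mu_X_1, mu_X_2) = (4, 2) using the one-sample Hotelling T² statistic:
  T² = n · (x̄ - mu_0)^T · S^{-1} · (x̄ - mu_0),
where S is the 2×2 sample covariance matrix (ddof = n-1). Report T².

Step 1 — sample mean vector:
  mean(X_1) = (1 + 4 + 4 + 8 + 6 + 4) / 6 = 27/6 = 4.5
  mean(X_2) = (3 + 7 + 1 + 5 + 7 + 1) / 6 = 24/6 = 4
  x̄ = (4.5, 4),  deviation x̄ - mu_0 = (4.5, 4) - (4, 2) = (0.5, 2).

Step 2 — sample covariance matrix, S[i,j] = (1/(n-1)) · Σ_k (x_{k,i} - mean_i) · (x_{k,j} - mean_j), divisor n-1 = 5:
  S[X_1,X_1] = ((-3.5)·(-3.5) + (-0.5)·(-0.5) + (-0.5)·(-0.5) + (3.5)·(3.5) + (1.5)·(1.5) + (-0.5)·(-0.5)) / 5 = 27.5/5 = 5.5
  S[X_1,X_2] = ((-3.5)·(-1) + (-0.5)·(3) + (-0.5)·(-3) + (3.5)·(1) + (1.5)·(3) + (-0.5)·(-3)) / 5 = 13/5 = 2.6
  S[X_2,X_2] = ((-1)·(-1) + (3)·(3) + (-3)·(-3) + (1)·(1) + (3)·(3) + (-3)·(-3)) / 5 = 38/5 = 7.6
  S = [[5.5, 2.6],
 [2.6, 7.6]].

Step 3 — invert S. det(S) = 5.5·7.6 - (2.6)² = 35.04.
  S^{-1} = (1/det) · [[d, -b], [-b, a]] = [[0.2169, -0.0742],
 [-0.0742, 0.157]].

Step 4 — quadratic form (x̄ - mu_0)^T · S^{-1} · (x̄ - mu_0):
  S^{-1} · (x̄ - mu_0) = (-0.04, 0.2768),
  (x̄ - mu_0)^T · [...] = (0.5)·(-0.04) + (2)·(0.2768) = 0.5337.

Step 5 — scale by n: T² = 6 · 0.5337 = 3.2021.

T² ≈ 3.2021


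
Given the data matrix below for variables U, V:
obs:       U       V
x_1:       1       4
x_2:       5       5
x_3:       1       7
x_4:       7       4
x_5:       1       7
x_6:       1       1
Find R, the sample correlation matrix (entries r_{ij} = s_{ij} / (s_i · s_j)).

Step 1 — column means:
  mean(U) = (1 + 5 + 1 + 7 + 1 + 1) / 6 = 16/6 = 2.6667
  mean(V) = (4 + 5 + 7 + 4 + 7 + 1) / 6 = 28/6 = 4.6667

Step 2 — sample variances and covariances s[i,j] = (1/(n-1)) · Σ_k (x_{k,i} - mean_i) · (x_{k,j} - mean_j), with n-1 = 5:
  s[U,U] = ((-1.6667)·(-1.6667) + (2.3333)·(2.3333) + (-1.6667)·(-1.6667) + (4.3333)·(4.3333) + (-1.6667)·(-1.6667) + (-1.6667)·(-1.6667)) / 5 = 35.3333/5 = 7.0667
  s[U,V] = ((-1.6667)·(-0.6667) + (2.3333)·(0.3333) + (-1.6667)·(2.3333) + (4.3333)·(-0.6667) + (-1.6667)·(2.3333) + (-1.6667)·(-3.6667)) / 5 = -2.6667/5 = -0.5333
  s[V,V] = ((-0.6667)·(-0.6667) + (0.3333)·(0.3333) + (2.3333)·(2.3333) + (-0.6667)·(-0.6667) + (2.3333)·(2.3333) + (-3.6667)·(-3.6667)) / 5 = 25.3333/5 = 5.0667
  Sample standard deviations s_i = √(s[i,i]):
  s(U) = √(7.0667) = 2.6583
  s(V) = √(5.0667) = 2.2509

Step 3 — r_{ij} = s_{ij} / (s_i · s_j):
  r[U,U] = 1 (diagonal).
  r[U,V] = -0.5333 / (2.6583 · 2.2509) = -0.5333 / 5.9837 = -0.0891
  r[V,V] = 1 (diagonal).

R is symmetric with unit diagonal. Assembling:

R = [[1, -0.0891],
 [-0.0891, 1]]


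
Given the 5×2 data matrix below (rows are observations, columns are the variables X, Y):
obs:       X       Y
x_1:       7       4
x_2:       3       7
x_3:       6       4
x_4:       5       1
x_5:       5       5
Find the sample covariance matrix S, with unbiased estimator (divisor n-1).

Step 1 — column means:
  mean(X) = (7 + 3 + 6 + 5 + 5) / 5 = 26/5 = 5.2
  mean(Y) = (4 + 7 + 4 + 1 + 5) / 5 = 21/5 = 4.2

Step 2 — sample covariance S[i,j] = (1/(n-1)) · Σ_k (x_{k,i} - mean_i) · (x_{k,j} - mean_j), with n-1 = 4.
  S[X,X] = ((1.8)·(1.8) + (-2.2)·(-2.2) + (0.8)·(0.8) + (-0.2)·(-0.2) + (-0.2)·(-0.2)) / 4 = 8.8/4 = 2.2
  S[X,Y] = ((1.8)·(-0.2) + (-2.2)·(2.8) + (0.8)·(-0.2) + (-0.2)·(-3.2) + (-0.2)·(0.8)) / 4 = -6.2/4 = -1.55
  S[Y,Y] = ((-0.2)·(-0.2) + (2.8)·(2.8) + (-0.2)·(-0.2) + (-3.2)·(-3.2) + (0.8)·(0.8)) / 4 = 18.8/4 = 4.7

S is symmetric (S[j,i] = S[i,j]). Assembling:

S = [[2.2, -1.55],
 [-1.55, 4.7]]


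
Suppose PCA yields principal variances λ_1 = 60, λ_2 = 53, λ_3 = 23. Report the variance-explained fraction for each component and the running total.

Step 1 — total variance = trace(Sigma) = Σ λ_i = 60 + 53 + 23 = 136.

Step 2 — fraction explained by component i = λ_i / Σ λ:
  PC1: 60/136 = 0.4412
  PC2: 53/136 = 0.3897
  PC3: 23/136 = 0.1691

Step 3 — cumulative fraction after k components = (λ_1 + ... + λ_k) / Σ λ:
  k = 1: 60/136 = 0.4412
  k = 2: (60 + 53)/136 = 113/136 = 0.8309
  k = 3: (60 + 53 + 23)/136 = 136/136 = 1

Summary (fraction, with percent):

explained: PC1 0.4412 (44.12%), PC2 0.3897 (38.97%), PC3 0.1691 (16.91%);  cumulative: 0.4412, 0.8309, 1
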